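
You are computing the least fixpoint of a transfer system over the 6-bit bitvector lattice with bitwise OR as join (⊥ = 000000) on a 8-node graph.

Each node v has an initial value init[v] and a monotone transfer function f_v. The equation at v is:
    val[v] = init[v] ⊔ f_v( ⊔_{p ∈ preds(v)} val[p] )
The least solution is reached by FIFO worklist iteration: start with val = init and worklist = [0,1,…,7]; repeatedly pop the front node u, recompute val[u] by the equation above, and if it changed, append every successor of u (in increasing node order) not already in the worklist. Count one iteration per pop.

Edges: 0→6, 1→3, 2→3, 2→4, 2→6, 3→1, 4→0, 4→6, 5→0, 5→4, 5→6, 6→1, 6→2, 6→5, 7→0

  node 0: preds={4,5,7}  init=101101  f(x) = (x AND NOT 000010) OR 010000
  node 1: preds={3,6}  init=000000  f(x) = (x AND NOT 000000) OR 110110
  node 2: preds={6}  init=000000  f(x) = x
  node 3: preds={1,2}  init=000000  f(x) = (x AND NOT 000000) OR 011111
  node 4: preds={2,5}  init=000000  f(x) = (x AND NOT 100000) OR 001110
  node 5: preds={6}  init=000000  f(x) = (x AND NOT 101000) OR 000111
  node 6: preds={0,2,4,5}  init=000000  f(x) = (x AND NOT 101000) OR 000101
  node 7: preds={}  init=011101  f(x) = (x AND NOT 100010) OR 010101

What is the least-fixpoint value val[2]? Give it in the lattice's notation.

Iteration log — 19 steps:
  step 1. node 0  ⊔preds=011101  new=111101  old=101101  +wl: 
  step 2. node 1  ⊔preds=000000  new=110110  old=000000  +wl: 
  step 3. node 2  ⊔preds=000000  new=000000  stable
  step 4. node 3  ⊔preds=110110  new=111111  old=000000  +wl: 1
  step 5. node 4  ⊔preds=000000  new=001110  old=000000  +wl: 0
  step 6. node 5  ⊔preds=000000  new=000111  old=000000  +wl: 4
  step 7. node 6  ⊔preds=111111  new=010111  old=000000  +wl: 2,5
  step 8. node 7  ⊔preds=000000  new=011101  stable
  step 9. node 1  ⊔preds=111111  new=111111  old=110110  +wl: 3
  step 10. node 0  ⊔preds=011111  new=111101  stable
  step 11. node 4  ⊔preds=000111  new=001111  old=001110  +wl: 0,6
  step 12. node 2  ⊔preds=010111  new=010111  old=000000  +wl: 4
  step 13. node 5  ⊔preds=010111  new=010111  old=000111  +wl: 
  step 14. node 3  ⊔preds=111111  new=111111  stable
  step 15. node 0  ⊔preds=011111  new=111101  stable
  step 16. node 6  ⊔preds=111111  new=010111  stable
  step 17. node 4  ⊔preds=010111  new=011111  old=001111  +wl: 0,6
  step 18. node 0  ⊔preds=011111  new=111101  stable
  step 19. node 6  ⊔preds=111111  new=010111  stable

Least fixpoint reached:
  node 0: 111101
  node 1: 111111
  node 2: 010111
  node 3: 111111
  node 4: 011111
  node 5: 010111
  node 6: 010111
  node 7: 011101

010111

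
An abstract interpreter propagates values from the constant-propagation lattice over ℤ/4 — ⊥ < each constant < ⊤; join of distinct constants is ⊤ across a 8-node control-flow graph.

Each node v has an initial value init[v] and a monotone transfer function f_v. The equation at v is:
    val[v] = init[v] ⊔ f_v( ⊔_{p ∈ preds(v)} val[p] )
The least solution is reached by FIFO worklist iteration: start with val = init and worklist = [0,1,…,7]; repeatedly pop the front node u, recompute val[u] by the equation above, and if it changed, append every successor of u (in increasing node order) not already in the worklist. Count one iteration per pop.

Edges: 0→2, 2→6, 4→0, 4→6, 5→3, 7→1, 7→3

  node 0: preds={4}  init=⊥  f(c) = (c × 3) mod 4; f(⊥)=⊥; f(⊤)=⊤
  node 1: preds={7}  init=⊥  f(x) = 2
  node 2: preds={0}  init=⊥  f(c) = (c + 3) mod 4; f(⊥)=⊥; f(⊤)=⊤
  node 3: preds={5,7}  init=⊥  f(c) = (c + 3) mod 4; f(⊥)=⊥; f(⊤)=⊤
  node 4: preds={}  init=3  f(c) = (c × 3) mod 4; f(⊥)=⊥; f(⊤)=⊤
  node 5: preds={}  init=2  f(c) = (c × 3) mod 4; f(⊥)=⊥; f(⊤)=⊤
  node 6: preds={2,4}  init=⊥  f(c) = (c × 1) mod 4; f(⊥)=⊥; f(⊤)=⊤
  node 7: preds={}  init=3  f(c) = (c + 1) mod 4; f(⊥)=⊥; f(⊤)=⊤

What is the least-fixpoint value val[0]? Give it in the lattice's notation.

1

Worklist (8 pops):
  #1 pop 0: in=3 → 1 (was ⊥); enqueue []
  #2 pop 1: in=3 → 2 (was ⊥); enqueue []
  #3 pop 2: in=1 → 0 (was ⊥); enqueue []
  #4 pop 3: in=⊤ → ⊤ (was ⊥); enqueue []
  #5 pop 4: in=⊥ → 3 (no change)
  #6 pop 5: in=⊥ → 2 (no change)
  #7 pop 6: in=⊤ → ⊤ (was ⊥); enqueue []
  #8 pop 7: in=⊥ → 3 (no change)

Fixpoint:
  val[0] = 1
  val[1] = 2
  val[2] = 0
  val[3] = ⊤
  val[4] = 3
  val[5] = 2
  val[6] = ⊤
  val[7] = 3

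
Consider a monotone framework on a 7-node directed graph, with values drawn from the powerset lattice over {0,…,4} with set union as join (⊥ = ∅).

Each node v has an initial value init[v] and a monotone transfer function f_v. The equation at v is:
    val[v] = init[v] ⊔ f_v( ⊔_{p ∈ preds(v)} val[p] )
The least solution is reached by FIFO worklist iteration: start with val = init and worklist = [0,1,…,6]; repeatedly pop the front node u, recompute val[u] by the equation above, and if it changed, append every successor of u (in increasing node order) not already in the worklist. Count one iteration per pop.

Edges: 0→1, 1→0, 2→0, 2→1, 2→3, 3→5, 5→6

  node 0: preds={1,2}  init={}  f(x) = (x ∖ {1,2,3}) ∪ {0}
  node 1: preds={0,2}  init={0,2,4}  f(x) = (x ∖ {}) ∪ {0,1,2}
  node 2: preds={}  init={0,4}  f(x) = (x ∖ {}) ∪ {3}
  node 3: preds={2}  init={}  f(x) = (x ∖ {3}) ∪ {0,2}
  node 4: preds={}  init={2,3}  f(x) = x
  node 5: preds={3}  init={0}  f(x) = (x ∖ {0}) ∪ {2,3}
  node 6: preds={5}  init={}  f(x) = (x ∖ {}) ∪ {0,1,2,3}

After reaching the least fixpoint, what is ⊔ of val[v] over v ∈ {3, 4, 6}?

{0,1,2,3,4}

Iteration log — 10 steps:
  step 1. node 0  ⊔preds={0,2,4}  new={0,4}  old={}  +wl: 
  step 2. node 1  ⊔preds={0,4}  new={0,1,2,4}  old={0,2,4}  +wl: 0
  step 3. node 2  ⊔preds={}  new={0,3,4}  old={0,4}  +wl: 1
  step 4. node 3  ⊔preds={0,3,4}  new={0,2,4}  old={}  +wl: 
  step 5. node 4  ⊔preds={}  new={2,3}  stable
  step 6. node 5  ⊔preds={0,2,4}  new={0,2,3,4}  old={0}  +wl: 
  step 7. node 6  ⊔preds={0,2,3,4}  new={0,1,2,3,4}  old={}  +wl: 
  step 8. node 0  ⊔preds={0,1,2,3,4}  new={0,4}  stable
  step 9. node 1  ⊔preds={0,3,4}  new={0,1,2,3,4}  old={0,1,2,4}  +wl: 0
  step 10. node 0  ⊔preds={0,1,2,3,4}  new={0,4}  stable

Least fixpoint reached:
  node 0: {0,4}
  node 1: {0,1,2,3,4}
  node 2: {0,3,4}
  node 3: {0,2,4}
  node 4: {2,3}
  node 5: {0,2,3,4}
  node 6: {0,1,2,3,4}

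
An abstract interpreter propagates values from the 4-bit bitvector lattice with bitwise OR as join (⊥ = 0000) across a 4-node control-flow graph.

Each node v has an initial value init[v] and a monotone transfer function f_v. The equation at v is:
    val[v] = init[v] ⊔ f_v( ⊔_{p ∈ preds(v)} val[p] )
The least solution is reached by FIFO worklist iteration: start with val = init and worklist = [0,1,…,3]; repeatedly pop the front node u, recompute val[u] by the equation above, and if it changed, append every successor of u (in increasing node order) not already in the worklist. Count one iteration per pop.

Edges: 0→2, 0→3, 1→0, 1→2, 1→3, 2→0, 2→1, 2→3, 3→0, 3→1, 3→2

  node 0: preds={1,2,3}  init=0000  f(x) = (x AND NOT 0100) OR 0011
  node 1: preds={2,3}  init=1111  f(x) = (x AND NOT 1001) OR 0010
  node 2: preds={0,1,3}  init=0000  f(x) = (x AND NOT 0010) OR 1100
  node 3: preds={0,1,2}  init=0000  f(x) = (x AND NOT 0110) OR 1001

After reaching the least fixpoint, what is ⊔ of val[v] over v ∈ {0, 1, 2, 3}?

Trace (7 dequeues):
  [1] u=0 | in 1111 | out 1011 | prev 0000 | push {}
  [2] u=1 | in 0000 | out 1111 | ==
  [3] u=2 | in 1111 | out 1101 | prev 0000 | push {0,1}
  [4] u=3 | in 1111 | out 1001 | prev 0000 | push {2}
  [5] u=0 | in 1111 | out 1011 | ==
  [6] u=1 | in 1101 | out 1111 | ==
  [7] u=2 | in 1111 | out 1101 | ==

Converged values:
  [0] 1011
  [1] 1111
  [2] 1101
  [3] 1001

1111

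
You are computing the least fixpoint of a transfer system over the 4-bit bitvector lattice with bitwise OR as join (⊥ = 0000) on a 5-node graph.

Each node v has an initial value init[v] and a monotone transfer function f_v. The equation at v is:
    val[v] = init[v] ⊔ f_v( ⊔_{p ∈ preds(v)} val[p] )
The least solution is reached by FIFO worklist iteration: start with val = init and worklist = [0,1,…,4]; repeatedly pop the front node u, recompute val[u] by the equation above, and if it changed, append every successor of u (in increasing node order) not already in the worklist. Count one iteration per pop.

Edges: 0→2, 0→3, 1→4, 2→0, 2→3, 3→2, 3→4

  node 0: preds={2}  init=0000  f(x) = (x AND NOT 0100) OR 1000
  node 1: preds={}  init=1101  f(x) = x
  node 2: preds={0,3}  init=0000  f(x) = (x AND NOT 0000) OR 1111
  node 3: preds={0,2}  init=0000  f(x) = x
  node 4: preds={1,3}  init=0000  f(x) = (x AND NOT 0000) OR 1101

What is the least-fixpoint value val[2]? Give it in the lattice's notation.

1111

Worklist (8 pops):
  #1 pop 0: in=0000 → 1000 (was 0000); enqueue []
  #2 pop 1: in=0000 → 1101 (no change)
  #3 pop 2: in=1000 → 1111 (was 0000); enqueue [0]
  #4 pop 3: in=1111 → 1111 (was 0000); enqueue [2]
  #5 pop 4: in=1111 → 1111 (was 0000); enqueue []
  #6 pop 0: in=1111 → 1011 (was 1000); enqueue [3]
  #7 pop 2: in=1111 → 1111 (no change)
  #8 pop 3: in=1111 → 1111 (no change)

Fixpoint:
  val[0] = 1011
  val[1] = 1101
  val[2] = 1111
  val[3] = 1111
  val[4] = 1111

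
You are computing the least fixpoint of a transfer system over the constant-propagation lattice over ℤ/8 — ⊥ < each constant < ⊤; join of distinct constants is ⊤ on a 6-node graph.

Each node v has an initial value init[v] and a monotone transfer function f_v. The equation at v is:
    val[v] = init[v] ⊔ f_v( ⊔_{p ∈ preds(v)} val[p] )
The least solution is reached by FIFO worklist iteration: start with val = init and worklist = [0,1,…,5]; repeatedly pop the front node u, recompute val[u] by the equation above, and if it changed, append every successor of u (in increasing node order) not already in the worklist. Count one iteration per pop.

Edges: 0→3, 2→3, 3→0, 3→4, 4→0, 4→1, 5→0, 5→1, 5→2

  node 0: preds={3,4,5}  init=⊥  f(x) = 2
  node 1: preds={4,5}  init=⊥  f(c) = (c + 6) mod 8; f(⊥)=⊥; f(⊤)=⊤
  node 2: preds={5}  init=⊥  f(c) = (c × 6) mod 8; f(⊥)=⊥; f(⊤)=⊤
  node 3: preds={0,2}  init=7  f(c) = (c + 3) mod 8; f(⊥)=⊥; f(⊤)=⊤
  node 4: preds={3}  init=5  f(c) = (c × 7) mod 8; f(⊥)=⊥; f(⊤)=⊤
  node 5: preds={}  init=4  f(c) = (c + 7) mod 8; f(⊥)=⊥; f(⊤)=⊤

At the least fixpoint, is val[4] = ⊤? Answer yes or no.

Trace (8 dequeues):
  [1] u=0 | in ⊤ | out 2 | prev ⊥ | push {}
  [2] u=1 | in ⊤ | out ⊤ | prev ⊥ | push {}
  [3] u=2 | in 4 | out 0 | prev ⊥ | push {}
  [4] u=3 | in ⊤ | out ⊤ | prev 7 | push {0}
  [5] u=4 | in ⊤ | out ⊤ | prev 5 | push {1}
  [6] u=5 | in ⊥ | out 4 | ==
  [7] u=0 | in ⊤ | out 2 | ==
  [8] u=1 | in ⊤ | out ⊤ | ==

Converged values:
  [0] 2
  [1] ⊤
  [2] 0
  [3] ⊤
  [4] ⊤
  [5] 4

yes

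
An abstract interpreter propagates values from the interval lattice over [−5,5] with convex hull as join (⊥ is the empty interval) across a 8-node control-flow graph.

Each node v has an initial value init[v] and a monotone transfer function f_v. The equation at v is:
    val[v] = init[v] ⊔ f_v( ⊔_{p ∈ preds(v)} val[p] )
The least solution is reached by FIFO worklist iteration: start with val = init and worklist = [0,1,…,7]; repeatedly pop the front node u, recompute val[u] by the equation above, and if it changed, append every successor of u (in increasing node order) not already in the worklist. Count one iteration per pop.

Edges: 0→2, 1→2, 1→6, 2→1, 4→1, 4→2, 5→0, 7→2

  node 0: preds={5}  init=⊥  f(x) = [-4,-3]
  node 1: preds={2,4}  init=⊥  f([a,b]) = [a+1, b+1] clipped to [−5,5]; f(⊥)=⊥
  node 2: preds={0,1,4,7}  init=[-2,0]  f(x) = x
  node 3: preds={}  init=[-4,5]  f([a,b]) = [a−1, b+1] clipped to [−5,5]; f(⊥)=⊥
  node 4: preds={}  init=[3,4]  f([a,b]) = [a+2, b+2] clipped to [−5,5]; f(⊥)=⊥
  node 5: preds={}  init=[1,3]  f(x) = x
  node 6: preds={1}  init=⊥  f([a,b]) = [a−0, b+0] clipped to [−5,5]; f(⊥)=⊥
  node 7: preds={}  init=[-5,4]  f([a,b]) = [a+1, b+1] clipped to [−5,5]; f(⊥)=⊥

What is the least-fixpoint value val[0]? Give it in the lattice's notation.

[-4,-3]

Trace (11 dequeues):
  [1] u=0 | in [1,3] | out [-4,-3] | prev ⊥ | push {}
  [2] u=1 | in [-2,4] | out [-1,5] | prev ⊥ | push {}
  [3] u=2 | in [-5,5] | out [-5,5] | prev [-2,0] | push {1}
  [4] u=3 | in ⊥ | out [-4,5] | ==
  [5] u=4 | in ⊥ | out [3,4] | ==
  [6] u=5 | in ⊥ | out [1,3] | ==
  [7] u=6 | in [-1,5] | out [-1,5] | prev ⊥ | push {}
  [8] u=7 | in ⊥ | out [-5,4] | ==
  [9] u=1 | in [-5,5] | out [-4,5] | prev [-1,5] | push {2,6}
  [10] u=2 | in [-5,5] | out [-5,5] | ==
  [11] u=6 | in [-4,5] | out [-4,5] | prev [-1,5] | push {}

Converged values:
  [0] [-4,-3]
  [1] [-4,5]
  [2] [-5,5]
  [3] [-4,5]
  [4] [3,4]
  [5] [1,3]
  [6] [-4,5]
  [7] [-5,4]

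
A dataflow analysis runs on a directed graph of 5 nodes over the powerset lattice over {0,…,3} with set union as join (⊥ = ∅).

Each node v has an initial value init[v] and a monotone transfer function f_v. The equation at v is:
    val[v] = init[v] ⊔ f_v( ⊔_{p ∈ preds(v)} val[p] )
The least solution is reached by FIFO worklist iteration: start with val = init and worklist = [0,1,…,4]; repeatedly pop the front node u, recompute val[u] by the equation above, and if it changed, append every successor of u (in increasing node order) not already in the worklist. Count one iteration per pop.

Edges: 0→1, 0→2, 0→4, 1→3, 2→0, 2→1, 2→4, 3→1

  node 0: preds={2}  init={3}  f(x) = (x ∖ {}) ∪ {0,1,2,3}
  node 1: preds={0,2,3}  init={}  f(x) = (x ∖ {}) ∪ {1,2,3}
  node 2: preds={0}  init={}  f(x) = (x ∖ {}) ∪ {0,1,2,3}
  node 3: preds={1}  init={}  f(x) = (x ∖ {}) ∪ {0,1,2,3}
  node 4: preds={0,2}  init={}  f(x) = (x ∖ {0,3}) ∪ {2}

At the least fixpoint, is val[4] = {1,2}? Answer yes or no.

Trace (7 dequeues):
  [1] u=0 | in {} | out {0,1,2,3} | prev {3} | push {}
  [2] u=1 | in {0,1,2,3} | out {0,1,2,3} | prev {} | push {}
  [3] u=2 | in {0,1,2,3} | out {0,1,2,3} | prev {} | push {0,1}
  [4] u=3 | in {0,1,2,3} | out {0,1,2,3} | prev {} | push {}
  [5] u=4 | in {0,1,2,3} | out {1,2} | prev {} | push {}
  [6] u=0 | in {0,1,2,3} | out {0,1,2,3} | ==
  [7] u=1 | in {0,1,2,3} | out {0,1,2,3} | ==

Converged values:
  [0] {0,1,2,3}
  [1] {0,1,2,3}
  [2] {0,1,2,3}
  [3] {0,1,2,3}
  [4] {1,2}

yes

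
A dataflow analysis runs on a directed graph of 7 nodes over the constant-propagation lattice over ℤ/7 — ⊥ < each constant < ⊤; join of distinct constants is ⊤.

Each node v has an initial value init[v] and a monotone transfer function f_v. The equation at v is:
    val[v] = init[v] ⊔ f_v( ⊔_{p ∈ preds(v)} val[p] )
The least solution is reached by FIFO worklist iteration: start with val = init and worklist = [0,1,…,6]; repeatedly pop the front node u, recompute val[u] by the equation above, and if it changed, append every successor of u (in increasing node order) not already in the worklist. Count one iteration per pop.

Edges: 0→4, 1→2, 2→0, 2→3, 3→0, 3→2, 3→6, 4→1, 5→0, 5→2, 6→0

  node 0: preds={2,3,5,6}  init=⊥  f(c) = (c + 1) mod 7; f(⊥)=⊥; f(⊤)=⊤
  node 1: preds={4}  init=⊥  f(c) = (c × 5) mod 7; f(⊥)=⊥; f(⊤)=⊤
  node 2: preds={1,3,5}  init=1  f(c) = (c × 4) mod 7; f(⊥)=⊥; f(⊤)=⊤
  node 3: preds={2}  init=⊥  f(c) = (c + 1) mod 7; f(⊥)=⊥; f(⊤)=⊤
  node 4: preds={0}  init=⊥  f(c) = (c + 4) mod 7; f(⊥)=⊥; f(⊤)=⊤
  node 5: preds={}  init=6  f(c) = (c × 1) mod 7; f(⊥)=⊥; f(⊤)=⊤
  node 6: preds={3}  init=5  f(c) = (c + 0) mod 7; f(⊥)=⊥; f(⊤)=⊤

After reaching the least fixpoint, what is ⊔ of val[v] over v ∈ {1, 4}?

Iteration log — 11 steps:
  step 1. node 0  ⊔preds=⊤  new=⊤  old=⊥  +wl: 
  step 2. node 1  ⊔preds=⊥  new=⊥  stable
  step 3. node 2  ⊔preds=6  new=⊤  old=1  +wl: 0
  step 4. node 3  ⊔preds=⊤  new=⊤  old=⊥  +wl: 2
  step 5. node 4  ⊔preds=⊤  new=⊤  old=⊥  +wl: 1
  step 6. node 5  ⊔preds=⊥  new=6  stable
  step 7. node 6  ⊔preds=⊤  new=⊤  old=5  +wl: 
  step 8. node 0  ⊔preds=⊤  new=⊤  stable
  step 9. node 2  ⊔preds=⊤  new=⊤  stable
  step 10. node 1  ⊔preds=⊤  new=⊤  old=⊥  +wl: 2
  step 11. node 2  ⊔preds=⊤  new=⊤  stable

Least fixpoint reached:
  node 0: ⊤
  node 1: ⊤
  node 2: ⊤
  node 3: ⊤
  node 4: ⊤
  node 5: 6
  node 6: ⊤

⊤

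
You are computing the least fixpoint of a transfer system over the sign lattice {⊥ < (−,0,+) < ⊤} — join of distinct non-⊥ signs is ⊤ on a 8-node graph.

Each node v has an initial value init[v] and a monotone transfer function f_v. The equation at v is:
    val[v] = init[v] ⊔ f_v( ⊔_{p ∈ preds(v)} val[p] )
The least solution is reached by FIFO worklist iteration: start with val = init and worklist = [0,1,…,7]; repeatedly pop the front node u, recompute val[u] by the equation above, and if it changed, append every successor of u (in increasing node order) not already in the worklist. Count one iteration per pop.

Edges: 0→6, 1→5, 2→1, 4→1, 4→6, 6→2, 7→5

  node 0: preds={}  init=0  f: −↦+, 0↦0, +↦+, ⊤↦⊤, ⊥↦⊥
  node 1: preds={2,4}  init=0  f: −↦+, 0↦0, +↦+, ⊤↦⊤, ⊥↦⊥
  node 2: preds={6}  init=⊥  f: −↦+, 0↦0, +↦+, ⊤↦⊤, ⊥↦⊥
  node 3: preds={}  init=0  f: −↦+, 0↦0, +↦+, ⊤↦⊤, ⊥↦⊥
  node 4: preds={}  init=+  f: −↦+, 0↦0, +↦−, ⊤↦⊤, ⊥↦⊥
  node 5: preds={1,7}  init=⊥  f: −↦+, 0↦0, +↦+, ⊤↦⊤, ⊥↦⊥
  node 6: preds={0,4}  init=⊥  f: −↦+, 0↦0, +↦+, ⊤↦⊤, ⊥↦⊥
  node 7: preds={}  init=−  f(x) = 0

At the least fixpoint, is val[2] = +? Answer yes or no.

no

Worklist (11 pops):
  #1 pop 0: in=⊥ → 0 (no change)
  #2 pop 1: in=+ → ⊤ (was 0); enqueue []
  #3 pop 2: in=⊥ → ⊥ (no change)
  #4 pop 3: in=⊥ → 0 (no change)
  #5 pop 4: in=⊥ → + (no change)
  #6 pop 5: in=⊤ → ⊤ (was ⊥); enqueue []
  #7 pop 6: in=⊤ → ⊤ (was ⊥); enqueue [2]
  #8 pop 7: in=⊥ → ⊤ (was −); enqueue [5]
  #9 pop 2: in=⊤ → ⊤ (was ⊥); enqueue [1]
  #10 pop 5: in=⊤ → ⊤ (no change)
  #11 pop 1: in=⊤ → ⊤ (no change)

Fixpoint:
  val[0] = 0
  val[1] = ⊤
  val[2] = ⊤
  val[3] = 0
  val[4] = +
  val[5] = ⊤
  val[6] = ⊤
  val[7] = ⊤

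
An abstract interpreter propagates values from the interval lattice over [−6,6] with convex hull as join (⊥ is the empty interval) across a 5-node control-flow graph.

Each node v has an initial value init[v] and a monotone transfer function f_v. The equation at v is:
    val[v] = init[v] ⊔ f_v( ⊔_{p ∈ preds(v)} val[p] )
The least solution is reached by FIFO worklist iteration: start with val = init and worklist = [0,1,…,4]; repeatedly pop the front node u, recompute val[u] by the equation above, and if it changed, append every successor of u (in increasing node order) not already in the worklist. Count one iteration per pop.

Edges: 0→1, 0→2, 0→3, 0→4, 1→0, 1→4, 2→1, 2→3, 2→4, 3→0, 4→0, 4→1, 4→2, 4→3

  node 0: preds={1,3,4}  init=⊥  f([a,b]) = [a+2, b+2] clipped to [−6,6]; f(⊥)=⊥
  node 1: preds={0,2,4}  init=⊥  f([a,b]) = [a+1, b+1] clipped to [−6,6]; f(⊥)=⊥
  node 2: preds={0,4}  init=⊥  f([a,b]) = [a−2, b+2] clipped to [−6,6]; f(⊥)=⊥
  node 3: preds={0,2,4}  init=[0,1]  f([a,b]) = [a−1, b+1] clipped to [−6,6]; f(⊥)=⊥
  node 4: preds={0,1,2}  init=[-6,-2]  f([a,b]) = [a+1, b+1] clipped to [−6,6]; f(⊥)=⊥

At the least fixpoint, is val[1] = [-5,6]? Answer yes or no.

yes

Worklist (12 pops):
  #1 pop 0: in=[-6,1] → [-4,3] (was ⊥); enqueue []
  #2 pop 1: in=[-6,3] → [-5,4] (was ⊥); enqueue [0]
  #3 pop 2: in=[-6,3] → [-6,5] (was ⊥); enqueue [1]
  #4 pop 3: in=[-6,5] → [-6,6] (was [0,1]); enqueue []
  #5 pop 4: in=[-6,5] → [-6,6] (was [-6,-2]); enqueue [2,3]
  #6 pop 0: in=[-6,6] → [-4,6] (was [-4,3]); enqueue [4]
  #7 pop 1: in=[-6,6] → [-5,6] (was [-5,4]); enqueue [0]
  #8 pop 2: in=[-6,6] → [-6,6] (was [-6,5]); enqueue [1]
  #9 pop 3: in=[-6,6] → [-6,6] (no change)
  #10 pop 4: in=[-6,6] → [-6,6] (no change)
  #11 pop 0: in=[-6,6] → [-4,6] (no change)
  #12 pop 1: in=[-6,6] → [-5,6] (no change)

Fixpoint:
  val[0] = [-4,6]
  val[1] = [-5,6]
  val[2] = [-6,6]
  val[3] = [-6,6]
  val[4] = [-6,6]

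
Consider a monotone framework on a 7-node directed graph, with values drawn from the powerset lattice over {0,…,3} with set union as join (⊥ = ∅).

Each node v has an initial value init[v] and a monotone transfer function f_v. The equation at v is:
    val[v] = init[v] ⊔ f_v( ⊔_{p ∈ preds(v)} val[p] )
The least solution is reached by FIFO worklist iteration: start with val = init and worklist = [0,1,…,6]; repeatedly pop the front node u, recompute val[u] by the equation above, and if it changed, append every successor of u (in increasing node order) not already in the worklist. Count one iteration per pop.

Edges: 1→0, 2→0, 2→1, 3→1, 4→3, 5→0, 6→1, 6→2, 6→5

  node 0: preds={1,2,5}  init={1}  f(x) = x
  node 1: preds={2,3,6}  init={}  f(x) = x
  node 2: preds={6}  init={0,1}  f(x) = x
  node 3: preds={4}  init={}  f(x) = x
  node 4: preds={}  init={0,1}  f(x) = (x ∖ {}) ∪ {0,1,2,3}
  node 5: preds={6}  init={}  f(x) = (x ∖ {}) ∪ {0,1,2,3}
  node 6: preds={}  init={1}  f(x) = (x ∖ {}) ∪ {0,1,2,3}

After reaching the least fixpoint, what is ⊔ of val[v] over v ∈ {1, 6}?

{0,1,2,3}

Worklist (14 pops):
  #1 pop 0: in={0,1} → {0,1} (was {1}); enqueue []
  #2 pop 1: in={0,1} → {0,1} (was {}); enqueue [0]
  #3 pop 2: in={1} → {0,1} (no change)
  #4 pop 3: in={0,1} → {0,1} (was {}); enqueue [1]
  #5 pop 4: in={} → {0,1,2,3} (was {0,1}); enqueue [3]
  #6 pop 5: in={1} → {0,1,2,3} (was {}); enqueue []
  #7 pop 6: in={} → {0,1,2,3} (was {1}); enqueue [2,5]
  #8 pop 0: in={0,1,2,3} → {0,1,2,3} (was {0,1}); enqueue []
  #9 pop 1: in={0,1,2,3} → {0,1,2,3} (was {0,1}); enqueue [0]
  #10 pop 3: in={0,1,2,3} → {0,1,2,3} (was {0,1}); enqueue [1]
  #11 pop 2: in={0,1,2,3} → {0,1,2,3} (was {0,1}); enqueue []
  #12 pop 5: in={0,1,2,3} → {0,1,2,3} (no change)
  #13 pop 0: in={0,1,2,3} → {0,1,2,3} (no change)
  #14 pop 1: in={0,1,2,3} → {0,1,2,3} (no change)

Fixpoint:
  val[0] = {0,1,2,3}
  val[1] = {0,1,2,3}
  val[2] = {0,1,2,3}
  val[3] = {0,1,2,3}
  val[4] = {0,1,2,3}
  val[5] = {0,1,2,3}
  val[6] = {0,1,2,3}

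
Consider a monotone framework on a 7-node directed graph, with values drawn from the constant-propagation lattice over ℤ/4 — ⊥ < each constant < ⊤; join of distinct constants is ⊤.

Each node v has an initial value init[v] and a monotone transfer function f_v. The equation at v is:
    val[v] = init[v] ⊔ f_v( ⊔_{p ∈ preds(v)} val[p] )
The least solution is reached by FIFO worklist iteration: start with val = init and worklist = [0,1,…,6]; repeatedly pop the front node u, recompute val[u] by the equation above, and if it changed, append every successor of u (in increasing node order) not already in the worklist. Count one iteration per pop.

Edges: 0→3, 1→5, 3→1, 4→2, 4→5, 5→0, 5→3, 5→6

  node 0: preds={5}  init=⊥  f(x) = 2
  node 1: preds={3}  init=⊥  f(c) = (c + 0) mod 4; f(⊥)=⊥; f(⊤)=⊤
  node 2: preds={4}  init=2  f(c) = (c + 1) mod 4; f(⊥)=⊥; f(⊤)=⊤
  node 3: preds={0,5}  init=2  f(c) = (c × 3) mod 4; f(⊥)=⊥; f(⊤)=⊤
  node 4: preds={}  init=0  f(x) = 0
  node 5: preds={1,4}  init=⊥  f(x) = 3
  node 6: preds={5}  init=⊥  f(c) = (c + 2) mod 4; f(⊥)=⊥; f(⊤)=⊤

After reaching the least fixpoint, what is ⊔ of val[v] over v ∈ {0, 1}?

⊤

Worklist (11 pops):
  #1 pop 0: in=⊥ → 2 (was ⊥); enqueue []
  #2 pop 1: in=2 → 2 (was ⊥); enqueue []
  #3 pop 2: in=0 → ⊤ (was 2); enqueue []
  #4 pop 3: in=2 → 2 (no change)
  #5 pop 4: in=⊥ → 0 (no change)
  #6 pop 5: in=⊤ → 3 (was ⊥); enqueue [0,3]
  #7 pop 6: in=3 → 1 (was ⊥); enqueue []
  #8 pop 0: in=3 → 2 (no change)
  #9 pop 3: in=⊤ → ⊤ (was 2); enqueue [1]
  #10 pop 1: in=⊤ → ⊤ (was 2); enqueue [5]
  #11 pop 5: in=⊤ → 3 (no change)

Fixpoint:
  val[0] = 2
  val[1] = ⊤
  val[2] = ⊤
  val[3] = ⊤
  val[4] = 0
  val[5] = 3
  val[6] = 1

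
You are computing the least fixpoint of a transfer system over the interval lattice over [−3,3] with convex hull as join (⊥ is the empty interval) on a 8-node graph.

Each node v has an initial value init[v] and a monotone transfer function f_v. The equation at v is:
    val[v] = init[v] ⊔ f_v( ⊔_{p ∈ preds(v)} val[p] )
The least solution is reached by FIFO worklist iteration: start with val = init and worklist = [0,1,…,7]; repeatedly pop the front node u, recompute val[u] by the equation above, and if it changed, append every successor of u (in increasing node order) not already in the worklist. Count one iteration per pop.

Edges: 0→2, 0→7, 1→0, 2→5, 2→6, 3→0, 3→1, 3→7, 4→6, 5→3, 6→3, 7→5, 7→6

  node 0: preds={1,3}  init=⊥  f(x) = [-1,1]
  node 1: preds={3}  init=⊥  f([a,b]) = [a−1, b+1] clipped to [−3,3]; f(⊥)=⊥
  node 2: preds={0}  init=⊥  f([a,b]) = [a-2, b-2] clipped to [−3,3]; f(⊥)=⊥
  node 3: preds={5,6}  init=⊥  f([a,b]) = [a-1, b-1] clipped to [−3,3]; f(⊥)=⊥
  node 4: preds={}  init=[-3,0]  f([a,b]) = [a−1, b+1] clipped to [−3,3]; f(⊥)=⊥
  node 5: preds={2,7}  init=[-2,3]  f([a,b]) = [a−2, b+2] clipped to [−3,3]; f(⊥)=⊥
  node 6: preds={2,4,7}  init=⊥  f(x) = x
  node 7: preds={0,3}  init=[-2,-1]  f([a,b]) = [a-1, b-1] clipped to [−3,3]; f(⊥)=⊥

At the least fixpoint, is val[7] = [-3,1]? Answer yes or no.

Trace (15 dequeues):
  [1] u=0 | in ⊥ | out [-1,1] | prev ⊥ | push {}
  [2] u=1 | in ⊥ | out ⊥ | ==
  [3] u=2 | in [-1,1] | out [-3,-1] | prev ⊥ | push {}
  [4] u=3 | in [-2,3] | out [-3,2] | prev ⊥ | push {0,1}
  [5] u=4 | in ⊥ | out [-3,0] | ==
  [6] u=5 | in [-3,-1] | out [-3,3] | prev [-2,3] | push {3}
  [7] u=6 | in [-3,0] | out [-3,0] | prev ⊥ | push {}
  [8] u=7 | in [-3,2] | out [-3,1] | prev [-2,-1] | push {5,6}
  [9] u=0 | in [-3,2] | out [-1,1] | ==
  [10] u=1 | in [-3,2] | out [-3,3] | prev ⊥ | push {0}
  [11] u=3 | in [-3,3] | out [-3,2] | ==
  [12] u=5 | in [-3,1] | out [-3,3] | ==
  [13] u=6 | in [-3,1] | out [-3,1] | prev [-3,0] | push {3}
  [14] u=0 | in [-3,3] | out [-1,1] | ==
  [15] u=3 | in [-3,3] | out [-3,2] | ==

Converged values:
  [0] [-1,1]
  [1] [-3,3]
  [2] [-3,-1]
  [3] [-3,2]
  [4] [-3,0]
  [5] [-3,3]
  [6] [-3,1]
  [7] [-3,1]

yes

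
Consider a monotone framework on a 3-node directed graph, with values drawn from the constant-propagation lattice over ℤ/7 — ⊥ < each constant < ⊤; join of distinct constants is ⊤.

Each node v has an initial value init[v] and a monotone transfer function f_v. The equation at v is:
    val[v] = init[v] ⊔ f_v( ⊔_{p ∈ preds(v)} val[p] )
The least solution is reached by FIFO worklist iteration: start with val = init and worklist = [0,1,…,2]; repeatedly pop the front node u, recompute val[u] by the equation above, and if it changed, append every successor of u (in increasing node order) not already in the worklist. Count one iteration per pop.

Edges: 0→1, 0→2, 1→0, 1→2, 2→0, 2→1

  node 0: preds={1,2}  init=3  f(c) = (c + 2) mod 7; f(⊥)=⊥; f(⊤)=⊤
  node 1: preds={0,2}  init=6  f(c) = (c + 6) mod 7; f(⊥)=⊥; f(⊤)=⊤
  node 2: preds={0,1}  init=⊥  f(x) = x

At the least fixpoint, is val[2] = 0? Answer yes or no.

no

Trace (5 dequeues):
  [1] u=0 | in 6 | out ⊤ | prev 3 | push {}
  [2] u=1 | in ⊤ | out ⊤ | prev 6 | push {0}
  [3] u=2 | in ⊤ | out ⊤ | prev ⊥ | push {1}
  [4] u=0 | in ⊤ | out ⊤ | ==
  [5] u=1 | in ⊤ | out ⊤ | ==

Converged values:
  [0] ⊤
  [1] ⊤
  [2] ⊤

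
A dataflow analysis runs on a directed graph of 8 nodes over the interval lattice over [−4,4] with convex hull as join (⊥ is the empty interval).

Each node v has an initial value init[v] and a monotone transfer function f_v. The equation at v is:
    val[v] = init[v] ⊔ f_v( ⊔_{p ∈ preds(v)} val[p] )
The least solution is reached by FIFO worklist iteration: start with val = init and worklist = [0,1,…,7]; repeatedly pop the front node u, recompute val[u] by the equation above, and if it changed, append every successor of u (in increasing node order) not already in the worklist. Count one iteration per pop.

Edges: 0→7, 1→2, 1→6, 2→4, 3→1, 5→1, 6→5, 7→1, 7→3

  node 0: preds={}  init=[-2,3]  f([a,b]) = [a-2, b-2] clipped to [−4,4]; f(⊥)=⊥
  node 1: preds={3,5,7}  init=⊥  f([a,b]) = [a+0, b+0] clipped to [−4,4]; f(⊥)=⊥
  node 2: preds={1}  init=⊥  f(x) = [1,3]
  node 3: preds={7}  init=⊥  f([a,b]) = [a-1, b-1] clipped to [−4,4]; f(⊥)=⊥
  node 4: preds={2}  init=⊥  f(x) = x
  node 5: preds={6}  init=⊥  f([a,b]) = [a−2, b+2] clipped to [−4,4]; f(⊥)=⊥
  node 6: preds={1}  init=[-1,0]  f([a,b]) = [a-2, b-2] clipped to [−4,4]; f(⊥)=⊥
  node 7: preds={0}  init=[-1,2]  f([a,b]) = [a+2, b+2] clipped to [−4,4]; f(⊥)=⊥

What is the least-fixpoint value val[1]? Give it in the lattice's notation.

[-4,4]

Worklist (18 pops):
  #1 pop 0: in=⊥ → [-2,3] (no change)
  #2 pop 1: in=[-1,2] → [-1,2] (was ⊥); enqueue []
  #3 pop 2: in=[-1,2] → [1,3] (was ⊥); enqueue []
  #4 pop 3: in=[-1,2] → [-2,1] (was ⊥); enqueue [1]
  #5 pop 4: in=[1,3] → [1,3] (was ⊥); enqueue []
  #6 pop 5: in=[-1,0] → [-3,2] (was ⊥); enqueue []
  #7 pop 6: in=[-1,2] → [-3,0] (was [-1,0]); enqueue [5]
  #8 pop 7: in=[-2,3] → [-1,4] (was [-1,2]); enqueue [3]
  #9 pop 1: in=[-3,4] → [-3,4] (was [-1,2]); enqueue [2,6]
  #10 pop 5: in=[-3,0] → [-4,2] (was [-3,2]); enqueue [1]
  #11 pop 3: in=[-1,4] → [-2,3] (was [-2,1]); enqueue []
  #12 pop 2: in=[-3,4] → [1,3] (no change)
  #13 pop 6: in=[-3,4] → [-4,2] (was [-3,0]); enqueue [5]
  #14 pop 1: in=[-4,4] → [-4,4] (was [-3,4]); enqueue [2,6]
  #15 pop 5: in=[-4,2] → [-4,4] (was [-4,2]); enqueue [1]
  #16 pop 2: in=[-4,4] → [1,3] (no change)
  #17 pop 6: in=[-4,4] → [-4,2] (no change)
  #18 pop 1: in=[-4,4] → [-4,4] (no change)

Fixpoint:
  val[0] = [-2,3]
  val[1] = [-4,4]
  val[2] = [1,3]
  val[3] = [-2,3]
  val[4] = [1,3]
  val[5] = [-4,4]
  val[6] = [-4,2]
  val[7] = [-1,4]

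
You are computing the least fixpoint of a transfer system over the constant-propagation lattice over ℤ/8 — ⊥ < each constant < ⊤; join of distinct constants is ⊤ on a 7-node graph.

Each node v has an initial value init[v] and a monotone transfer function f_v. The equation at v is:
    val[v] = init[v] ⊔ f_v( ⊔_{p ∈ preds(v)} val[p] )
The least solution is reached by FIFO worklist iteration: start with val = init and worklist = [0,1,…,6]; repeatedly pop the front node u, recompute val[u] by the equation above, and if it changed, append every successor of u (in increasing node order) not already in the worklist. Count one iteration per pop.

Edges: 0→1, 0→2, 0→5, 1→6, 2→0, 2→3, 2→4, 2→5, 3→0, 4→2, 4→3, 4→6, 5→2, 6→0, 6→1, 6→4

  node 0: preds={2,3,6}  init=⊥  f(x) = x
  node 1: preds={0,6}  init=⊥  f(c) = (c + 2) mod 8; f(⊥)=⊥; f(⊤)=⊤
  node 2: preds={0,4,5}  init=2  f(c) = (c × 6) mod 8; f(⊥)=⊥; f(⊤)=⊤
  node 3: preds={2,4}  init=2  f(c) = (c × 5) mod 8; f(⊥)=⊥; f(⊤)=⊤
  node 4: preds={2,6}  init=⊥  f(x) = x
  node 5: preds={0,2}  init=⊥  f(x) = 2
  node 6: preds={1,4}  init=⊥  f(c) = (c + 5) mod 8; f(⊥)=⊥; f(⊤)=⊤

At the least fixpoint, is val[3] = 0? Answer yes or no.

no

Iteration log — 14 steps:
  step 1. node 0  ⊔preds=2  new=2  old=⊥  +wl: 
  step 2. node 1  ⊔preds=2  new=4  old=⊥  +wl: 
  step 3. node 2  ⊔preds=2  new=⊤  old=2  +wl: 0
  step 4. node 3  ⊔preds=⊤  new=⊤  old=2  +wl: 
  step 5. node 4  ⊔preds=⊤  new=⊤  old=⊥  +wl: 2,3
  step 6. node 5  ⊔preds=⊤  new=2  old=⊥  +wl: 
  step 7. node 6  ⊔preds=⊤  new=⊤  old=⊥  +wl: 1,4
  step 8. node 0  ⊔preds=⊤  new=⊤  old=2  +wl: 5
  step 9. node 2  ⊔preds=⊤  new=⊤  stable
  step 10. node 3  ⊔preds=⊤  new=⊤  stable
  step 11. node 1  ⊔preds=⊤  new=⊤  old=4  +wl: 6
  step 12. node 4  ⊔preds=⊤  new=⊤  stable
  step 13. node 5  ⊔preds=⊤  new=2  stable
  step 14. node 6  ⊔preds=⊤  new=⊤  stable

Least fixpoint reached:
  node 0: ⊤
  node 1: ⊤
  node 2: ⊤
  node 3: ⊤
  node 4: ⊤
  node 5: 2
  node 6: ⊤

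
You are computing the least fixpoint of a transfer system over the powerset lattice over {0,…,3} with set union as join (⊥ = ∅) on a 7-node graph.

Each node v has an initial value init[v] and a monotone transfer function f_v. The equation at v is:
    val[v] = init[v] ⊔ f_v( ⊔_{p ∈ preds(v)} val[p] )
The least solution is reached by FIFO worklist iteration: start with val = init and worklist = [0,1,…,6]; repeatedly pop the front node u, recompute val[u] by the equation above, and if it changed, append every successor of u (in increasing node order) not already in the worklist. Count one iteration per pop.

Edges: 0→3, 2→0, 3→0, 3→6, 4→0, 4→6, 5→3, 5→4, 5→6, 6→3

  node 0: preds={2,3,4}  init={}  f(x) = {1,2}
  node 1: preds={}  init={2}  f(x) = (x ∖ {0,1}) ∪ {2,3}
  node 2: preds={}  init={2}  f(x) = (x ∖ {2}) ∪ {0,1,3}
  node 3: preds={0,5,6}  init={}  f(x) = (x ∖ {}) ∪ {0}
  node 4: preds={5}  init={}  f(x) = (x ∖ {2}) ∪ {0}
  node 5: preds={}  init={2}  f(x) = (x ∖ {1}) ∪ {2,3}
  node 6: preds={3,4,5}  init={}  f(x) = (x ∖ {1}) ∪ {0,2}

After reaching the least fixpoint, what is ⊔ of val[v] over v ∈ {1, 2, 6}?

{0,1,2,3}

Iteration log — 12 steps:
  step 1. node 0  ⊔preds={2}  new={1,2}  old={}  +wl: 
  step 2. node 1  ⊔preds={}  new={2,3}  old={2}  +wl: 
  step 3. node 2  ⊔preds={}  new={0,1,2,3}  old={2}  +wl: 0
  step 4. node 3  ⊔preds={1,2}  new={0,1,2}  old={}  +wl: 
  step 5. node 4  ⊔preds={2}  new={0}  old={}  +wl: 
  step 6. node 5  ⊔preds={}  new={2,3}  old={2}  +wl: 3,4
  step 7. node 6  ⊔preds={0,1,2,3}  new={0,2,3}  old={}  +wl: 
  step 8. node 0  ⊔preds={0,1,2,3}  new={1,2}  stable
  step 9. node 3  ⊔preds={0,1,2,3}  new={0,1,2,3}  old={0,1,2}  +wl: 0,6
  step 10. node 4  ⊔preds={2,3}  new={0,3}  old={0}  +wl: 
  step 11. node 0  ⊔preds={0,1,2,3}  new={1,2}  stable
  step 12. node 6  ⊔preds={0,1,2,3}  new={0,2,3}  stable

Least fixpoint reached:
  node 0: {1,2}
  node 1: {2,3}
  node 2: {0,1,2,3}
  node 3: {0,1,2,3}
  node 4: {0,3}
  node 5: {2,3}
  node 6: {0,2,3}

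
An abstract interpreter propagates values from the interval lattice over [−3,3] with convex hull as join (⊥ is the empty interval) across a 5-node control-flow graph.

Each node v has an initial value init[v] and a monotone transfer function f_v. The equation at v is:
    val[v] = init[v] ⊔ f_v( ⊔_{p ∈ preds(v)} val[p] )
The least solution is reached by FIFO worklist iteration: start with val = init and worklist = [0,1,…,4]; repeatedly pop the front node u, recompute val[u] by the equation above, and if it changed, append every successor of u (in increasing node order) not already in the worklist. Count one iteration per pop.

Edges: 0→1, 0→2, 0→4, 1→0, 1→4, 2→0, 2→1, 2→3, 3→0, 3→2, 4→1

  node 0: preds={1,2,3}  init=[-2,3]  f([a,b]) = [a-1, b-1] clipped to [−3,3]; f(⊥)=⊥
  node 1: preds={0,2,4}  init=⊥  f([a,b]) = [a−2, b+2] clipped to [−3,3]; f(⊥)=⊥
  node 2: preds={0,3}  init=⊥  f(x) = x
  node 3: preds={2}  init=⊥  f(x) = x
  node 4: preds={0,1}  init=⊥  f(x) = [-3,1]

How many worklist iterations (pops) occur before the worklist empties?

Worklist (14 pops):
  #1 pop 0: in=⊥ → [-2,3] (no change)
  #2 pop 1: in=[-2,3] → [-3,3] (was ⊥); enqueue [0]
  #3 pop 2: in=[-2,3] → [-2,3] (was ⊥); enqueue [1]
  #4 pop 3: in=[-2,3] → [-2,3] (was ⊥); enqueue [2]
  #5 pop 4: in=[-3,3] → [-3,1] (was ⊥); enqueue []
  #6 pop 0: in=[-3,3] → [-3,3] (was [-2,3]); enqueue [4]
  #7 pop 1: in=[-3,3] → [-3,3] (no change)
  #8 pop 2: in=[-3,3] → [-3,3] (was [-2,3]); enqueue [0,1,3]
  #9 pop 4: in=[-3,3] → [-3,1] (no change)
  #10 pop 0: in=[-3,3] → [-3,3] (no change)
  #11 pop 1: in=[-3,3] → [-3,3] (no change)
  #12 pop 3: in=[-3,3] → [-3,3] (was [-2,3]); enqueue [0,2]
  #13 pop 0: in=[-3,3] → [-3,3] (no change)
  #14 pop 2: in=[-3,3] → [-3,3] (no change)

Fixpoint:
  val[0] = [-3,3]
  val[1] = [-3,3]
  val[2] = [-3,3]
  val[3] = [-3,3]
  val[4] = [-3,1]

14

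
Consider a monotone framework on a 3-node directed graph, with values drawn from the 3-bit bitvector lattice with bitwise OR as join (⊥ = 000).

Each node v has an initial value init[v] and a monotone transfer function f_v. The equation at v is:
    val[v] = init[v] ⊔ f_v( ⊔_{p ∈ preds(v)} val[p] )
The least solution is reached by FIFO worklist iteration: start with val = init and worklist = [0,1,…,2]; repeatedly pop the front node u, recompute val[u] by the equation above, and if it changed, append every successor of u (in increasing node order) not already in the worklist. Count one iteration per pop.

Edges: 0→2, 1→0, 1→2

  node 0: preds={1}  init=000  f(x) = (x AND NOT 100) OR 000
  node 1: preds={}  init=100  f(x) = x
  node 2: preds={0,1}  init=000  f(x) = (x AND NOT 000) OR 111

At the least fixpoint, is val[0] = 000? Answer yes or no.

Worklist (3 pops):
  #1 pop 0: in=100 → 000 (no change)
  #2 pop 1: in=000 → 100 (no change)
  #3 pop 2: in=100 → 111 (was 000); enqueue []

Fixpoint:
  val[0] = 000
  val[1] = 100
  val[2] = 111

yes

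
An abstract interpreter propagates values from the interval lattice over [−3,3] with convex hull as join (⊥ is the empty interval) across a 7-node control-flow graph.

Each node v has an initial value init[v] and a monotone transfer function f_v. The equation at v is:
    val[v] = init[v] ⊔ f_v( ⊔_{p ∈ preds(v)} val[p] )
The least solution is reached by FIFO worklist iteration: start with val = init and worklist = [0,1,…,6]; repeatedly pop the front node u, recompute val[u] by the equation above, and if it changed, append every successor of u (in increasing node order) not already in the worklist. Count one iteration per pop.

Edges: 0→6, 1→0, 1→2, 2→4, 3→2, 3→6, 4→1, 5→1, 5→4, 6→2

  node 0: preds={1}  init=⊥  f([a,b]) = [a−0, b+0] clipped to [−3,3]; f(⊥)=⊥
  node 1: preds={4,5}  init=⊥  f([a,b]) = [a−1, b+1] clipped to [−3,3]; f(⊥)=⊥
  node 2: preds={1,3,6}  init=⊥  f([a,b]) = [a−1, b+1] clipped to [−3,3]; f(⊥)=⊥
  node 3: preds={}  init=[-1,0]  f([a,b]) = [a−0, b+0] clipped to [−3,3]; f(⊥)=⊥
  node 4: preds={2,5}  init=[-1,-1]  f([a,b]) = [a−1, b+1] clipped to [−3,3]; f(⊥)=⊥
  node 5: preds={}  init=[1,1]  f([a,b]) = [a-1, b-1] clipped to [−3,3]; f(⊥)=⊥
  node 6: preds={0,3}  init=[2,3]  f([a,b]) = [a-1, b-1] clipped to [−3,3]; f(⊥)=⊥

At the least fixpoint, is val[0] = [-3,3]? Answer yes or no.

Worklist (14 pops):
  #1 pop 0: in=⊥ → ⊥ (no change)
  #2 pop 1: in=[-1,1] → [-2,2] (was ⊥); enqueue [0]
  #3 pop 2: in=[-2,3] → [-3,3] (was ⊥); enqueue []
  #4 pop 3: in=⊥ → [-1,0] (no change)
  #5 pop 4: in=[-3,3] → [-3,3] (was [-1,-1]); enqueue [1]
  #6 pop 5: in=⊥ → [1,1] (no change)
  #7 pop 6: in=[-1,0] → [-2,3] (was [2,3]); enqueue [2]
  #8 pop 0: in=[-2,2] → [-2,2] (was ⊥); enqueue [6]
  #9 pop 1: in=[-3,3] → [-3,3] (was [-2,2]); enqueue [0]
  #10 pop 2: in=[-3,3] → [-3,3] (no change)
  #11 pop 6: in=[-2,2] → [-3,3] (was [-2,3]); enqueue [2]
  #12 pop 0: in=[-3,3] → [-3,3] (was [-2,2]); enqueue [6]
  #13 pop 2: in=[-3,3] → [-3,3] (no change)
  #14 pop 6: in=[-3,3] → [-3,3] (no change)

Fixpoint:
  val[0] = [-3,3]
  val[1] = [-3,3]
  val[2] = [-3,3]
  val[3] = [-1,0]
  val[4] = [-3,3]
  val[5] = [1,1]
  val[6] = [-3,3]

yes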